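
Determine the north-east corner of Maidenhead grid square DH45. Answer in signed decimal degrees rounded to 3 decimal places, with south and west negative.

Field D=3, H=7: +3·20° lon, +7·10° lat → SW at lon -120°, lat -20°.
Square 4, 5: +4·2° lon, +5·1° lat → SW at lon -112°, lat -15°.
Cell spans 2° lon × 1° lat. NE corner is SW corner plus one full cell.
latitude -14.000, longitude -110.000.

-14.000, -110.000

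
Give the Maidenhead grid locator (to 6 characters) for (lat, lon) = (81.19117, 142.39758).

QR11ee

Offset from 180°W / 90°S: lon 322.3976°, lat 171.1912°.
Field: 322.3976/20 → 16 → Q, 171.1912/10 → 17 → R; chars QR.
Square: 2.3976/2 → 1, 1.1912/1 → 1; chars 11.
Subsquare: 0.3976/0.0833333 → 4 → e, 0.1912/0.0416667 → 4 → e; chars ee.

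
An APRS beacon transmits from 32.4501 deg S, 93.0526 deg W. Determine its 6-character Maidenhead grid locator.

EF37ln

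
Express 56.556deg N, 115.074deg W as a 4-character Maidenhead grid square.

DO26

Shift to the Maidenhead origin (180°W, 90°S): lon 64.93, lat 146.56.
Field (20°×10°, letters A–R): 64.93/20 → 3 → D, 146.56/10 → 14 → O; chars DO.
Square (2°×1°, digits 0–9): 4.93/2 → 2, 6.56/1 → 6; chars 26.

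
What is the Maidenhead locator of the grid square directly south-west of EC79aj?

EC69xi

Longitude subsquare a = 0; −1 → -1, wraps to 23 = x, carry into square.
Longitude square 7; −1 → 6.
Latitude subsquare j = 9; −1 → 8 = i.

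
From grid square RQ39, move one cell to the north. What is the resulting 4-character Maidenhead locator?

RR30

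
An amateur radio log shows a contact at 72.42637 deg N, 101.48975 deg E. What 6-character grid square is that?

Offset from 180°W / 90°S: lon 281.4898°, lat 162.4264°.
Field (20°×10°, letters A–R): lon ⌊281.4898/20⌋ = 14 → O; lat ⌊162.4264/10⌋ = 16 → Q.
Square (2°×1°, digits 0–9): lon ⌊1.4898/2⌋ = 0; lat ⌊2.4264/1⌋ = 2.
Subsquare (5′×2.5′, letters a–x): lon ⌊1.4898/0.0833333⌋ = 17 → r; lat ⌊0.4264/0.0416667⌋ = 10 → k.

OQ02rk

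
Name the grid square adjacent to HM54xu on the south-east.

Longitude subsquare x = 23; +1 → 24, wraps to 0 = a, carry into square.
Longitude square 5; +1 → 6.
Latitude subsquare u = 20; −1 → 19 = t.

HM64at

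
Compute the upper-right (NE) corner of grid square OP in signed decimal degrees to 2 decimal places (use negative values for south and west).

70.00, 120.00

Field O=14, P=15: +14·20° lon, +15·10° lat → SW at lon 100°, lat 60°.
Cell spans 20° lon × 10° lat. NE corner is SW corner plus one full cell.
latitude 70.00, longitude 120.00.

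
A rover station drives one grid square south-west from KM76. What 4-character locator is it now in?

Longitude square 7; −1 → 6.
Latitude square 6; −1 → 5.

KM65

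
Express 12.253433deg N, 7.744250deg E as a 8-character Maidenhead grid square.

JK32ug90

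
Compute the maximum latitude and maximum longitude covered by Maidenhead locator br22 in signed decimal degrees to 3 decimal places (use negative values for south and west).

Field B=1, R=17: +1·20° lon, +17·10° lat → SW at lon -160°, lat 80°.
Square 2, 2: +2·2° lon, +2·1° lat → SW at lon -156°, lat 82°.
Cell spans 2° lon × 1° lat. NE corner is SW corner plus one full cell.
latitude 83.000, longitude -154.000.

83.000, -154.000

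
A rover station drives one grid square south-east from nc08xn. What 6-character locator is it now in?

Longitude subsquare x = 23; +1 → 24, wraps to 0 = a, carry into square.
Longitude square 0; +1 → 1.
Latitude subsquare n = 13; −1 → 12 = m.

NC18am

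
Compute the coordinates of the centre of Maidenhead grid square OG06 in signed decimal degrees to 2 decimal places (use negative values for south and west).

-23.50, 101.00

Field O=14, G=6: +14·20° lon, +6·10° lat → SW at lon 100°, lat -30°.
Square 0, 6: +0·2° lon, +6·1° lat → SW at lon 100°, lat -24°.
Cell spans 2° lon × 1° lat. Centre is SW corner plus half of each.
latitude -23.50, longitude 101.00.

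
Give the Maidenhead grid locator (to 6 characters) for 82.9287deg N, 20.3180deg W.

HR92uw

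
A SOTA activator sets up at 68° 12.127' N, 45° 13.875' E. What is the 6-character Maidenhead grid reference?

LP28oe

Offset from 180°W / 90°S: lon 225.2312°, lat 158.2021°.
Field: lon ⌊225.2312/20⌋ = 11 → L; lat ⌊158.2021/10⌋ = 15 → P.
Square: lon ⌊5.2312/2⌋ = 2; lat ⌊8.2021/1⌋ = 8.
Subsquare: lon ⌊1.2312/0.0833333⌋ = 14 → o; lat ⌊0.2021/0.0416667⌋ = 4 → e.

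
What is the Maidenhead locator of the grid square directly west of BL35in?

BL35hn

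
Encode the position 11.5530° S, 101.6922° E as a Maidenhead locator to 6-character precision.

OH08uk

Add 180° to longitude and 90° to latitude: 281.6922, 78.4470.
Field: 281.6922/20 → 14 → O, 78.4470/10 → 7 → H; chars OH.
Square: 1.6922/2 → 0, 8.4470/1 → 8; chars 08.
Subsquare: 1.6922/0.0833333 → 20 → u, 0.4470/0.0416667 → 10 → k; chars uk.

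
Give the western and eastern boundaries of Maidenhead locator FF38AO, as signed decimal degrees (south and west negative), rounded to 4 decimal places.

-74.0000, -73.9167

Field F=5, F=5: +5·20° lon, +5·10° lat → SW at lon -80°, lat -40°.
Square 3, 8: +3·2° lon, +8·1° lat → SW at lon -74°, lat -32°.
Subsquare a=0, o=14: +0·0.0833333° lon, +14·0.0416667° lat → SW at lon -74°, lat -31.4167°.
Cell spans 0.0833333° lon × 0.0416667° lat.
west -74.0000, east -73.9167.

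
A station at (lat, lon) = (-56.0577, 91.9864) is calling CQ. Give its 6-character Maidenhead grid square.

ND53xw

Offset from 180°W / 90°S: lon 271.9864°, lat 33.9423°.
Field (20°×10°, letters A–R): 271.9864/20 → 13 → N, 33.9423/10 → 3 → D; chars ND.
Square (2°×1°, digits 0–9): 11.9864/2 → 5, 3.9423/1 → 3; chars 53.
Subsquare (5′×2.5′, letters a–x): 1.9864/0.0833333 → 23 → x, 0.9423/0.0416667 → 22 → w; chars xw.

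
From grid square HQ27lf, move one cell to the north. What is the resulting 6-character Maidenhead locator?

HQ27lg

Latitude subsquare f = 5; +1 → 6 = g.
The longitude characters are unchanged.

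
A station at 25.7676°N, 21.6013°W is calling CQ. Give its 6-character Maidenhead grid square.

HL95es

Offset from 180°W / 90°S: lon 158.3987°, lat 115.7676°.
Field: lon ⌊158.3987/20⌋ = 7 → H; lat ⌊115.7676/10⌋ = 11 → L.
Square: lon ⌊18.3987/2⌋ = 9; lat ⌊5.7676/1⌋ = 5.
Subsquare: lon ⌊0.3987/0.0833333⌋ = 4 → e; lat ⌊0.7676/0.0416667⌋ = 18 → s.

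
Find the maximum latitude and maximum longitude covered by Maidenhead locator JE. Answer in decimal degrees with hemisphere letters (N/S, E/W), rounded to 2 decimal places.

Field J=9, E=4: +9·20° lon, +4·10° lat → SW at lon 0°, lat -50°.
Cell spans 20° lon × 10° lat. NE corner is SW corner plus one full cell.
latitude 40.00° S, longitude 20.00° E.

40.00° S, 20.00° E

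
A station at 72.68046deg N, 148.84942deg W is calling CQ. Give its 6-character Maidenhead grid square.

Shift to the Maidenhead origin (180°W, 90°S): lon 31.1506, lat 162.6805.
Field (20°×10°, letters A–R): lon ⌊31.1506/20⌋ = 1 → B; lat ⌊162.6805/10⌋ = 16 → Q.
Square (2°×1°, digits 0–9): lon ⌊11.1506/2⌋ = 5; lat ⌊2.6805/1⌋ = 2.
Subsquare (5′×2.5′, letters a–x): lon ⌊1.1506/0.0833333⌋ = 13 → n; lat ⌊0.6805/0.0416667⌋ = 16 → q.

BQ52nq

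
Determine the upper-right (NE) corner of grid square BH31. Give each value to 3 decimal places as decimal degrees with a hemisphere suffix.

18.000° S, 152.000° W

Field B=1, H=7: +1·20° lon, +7·10° lat → SW at lon -160°, lat -20°.
Square 3, 1: +3·2° lon, +1·1° lat → SW at lon -154°, lat -19°.
Cell spans 2° lon × 1° lat. NE corner is SW corner plus one full cell.
latitude 18.000° S, longitude 152.000° W.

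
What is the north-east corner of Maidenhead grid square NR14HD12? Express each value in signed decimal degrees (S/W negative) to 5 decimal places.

84.13750, 82.60000

Field N=13, R=17: +13·20° lon, +17·10° lat → SW at lon 80°, lat 80°.
Square 1, 4: +1·2° lon, +4·1° lat → SW at lon 82°, lat 84°.
Subsquare h=7, d=3: +7·0.0833333° lon, +3·0.0416667° lat → SW at lon 82.5833°, lat 84.125°.
Extended square 1, 2: +1·0.00833333° lon, +2·0.00416667° lat → SW at lon 82.5917°, lat 84.1333°.
Cell spans 0.00833333° lon × 0.00416667° lat. NE corner is SW corner plus one full cell.
latitude 84.13750, longitude 82.60000.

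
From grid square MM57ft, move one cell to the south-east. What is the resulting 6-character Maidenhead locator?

Longitude subsquare f = 5; +1 → 6 = g.
Latitude subsquare t = 19; −1 → 18 = s.

MM57gs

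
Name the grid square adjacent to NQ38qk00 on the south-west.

Longitude extended square 0; −1 → -1, wraps to 9, carry into subsquare.
Longitude subsquare q = 16; −1 → 15 = p.
Latitude extended square 0; −1 → -1, wraps to 9, carry into subsquare.
Latitude subsquare k = 10; −1 → 9 = j.

NQ38pj99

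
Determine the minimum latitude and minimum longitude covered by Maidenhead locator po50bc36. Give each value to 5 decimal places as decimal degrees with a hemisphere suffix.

Field P=15, O=14: +15·20° lon, +14·10° lat → SW at lon 120°, lat 50°.
Square 5, 0: +5·2° lon, +0·1° lat → SW at lon 130°, lat 50°.
Subsquare b=1, c=2: +1·0.0833333° lon, +2·0.0416667° lat → SW at lon 130.083°, lat 50.0833°.
Extended square 3, 6: +3·0.00833333° lon, +6·0.00416667° lat → SW at lon 130.108°, lat 50.1083°.
latitude 50.10833° N, longitude 130.10833° E.

50.10833° N, 130.10833° E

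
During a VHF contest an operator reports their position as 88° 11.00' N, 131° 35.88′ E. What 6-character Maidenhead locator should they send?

PR58te

Shift to the Maidenhead origin (180°W, 90°S): lon 311.5980, lat 178.1833.
Field: 311.5980/20 → 15 → P, 178.1833/10 → 17 → R; chars PR.
Square: 11.5980/2 → 5, 8.1833/1 → 8; chars 58.
Subsquare: 1.5980/0.0833333 → 19 → t, 0.1833/0.0416667 → 4 → e; chars te.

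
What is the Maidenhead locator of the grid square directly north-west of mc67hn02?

MC67gn93

Longitude extended square 0; −1 → -1, wraps to 9, carry into subsquare.
Longitude subsquare h = 7; −1 → 6 = g.
Latitude extended square 2; +1 → 3.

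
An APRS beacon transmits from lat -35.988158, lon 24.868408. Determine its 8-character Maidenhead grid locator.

KF24ka42

Add 180° to longitude and 90° to latitude: 204.86841, 54.01184.
Field: lon ⌊204.86841/20⌋ = 10 → K; lat ⌊54.01184/10⌋ = 5 → F.
Square: lon ⌊4.86841/2⌋ = 2; lat ⌊4.01184/1⌋ = 4.
Subsquare: lon ⌊0.86841/0.0833333⌋ = 10 → k; lat ⌊0.01184/0.0416667⌋ = 0 → a.
Extended square: lon ⌊0.03507/0.00833333⌋ = 4; lat ⌊0.01184/0.00416667⌋ = 2.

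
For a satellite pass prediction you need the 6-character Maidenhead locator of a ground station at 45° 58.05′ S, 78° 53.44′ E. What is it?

ME94ka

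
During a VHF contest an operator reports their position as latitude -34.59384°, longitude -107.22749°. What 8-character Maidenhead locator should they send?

DF65jj27

Add 180° to longitude and 90° to latitude: 72.77251, 55.40616.
Field: 72.77251/20 → 3 → D, 55.40616/10 → 5 → F; chars DF.
Square: 12.77251/2 → 6, 5.40616/1 → 5; chars 65.
Subsquare: 0.77251/0.0833333 → 9 → j, 0.40616/0.0416667 → 9 → j; chars jj.
Extended square: 0.02251/0.00833333 → 2, 0.03116/0.00416667 → 7; chars 27.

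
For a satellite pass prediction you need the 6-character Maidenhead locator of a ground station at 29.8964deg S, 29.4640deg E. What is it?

Offset from 180°W / 90°S: lon 209.4640°, lat 60.1036°.
Field (20°×10°, letters A–R): 209.4640/20 → 10 → K, 60.1036/10 → 6 → G; chars KG.
Square (2°×1°, digits 0–9): 9.4640/2 → 4, 0.1036/1 → 0; chars 40.
Subsquare (5′×2.5′, letters a–x): 1.4640/0.0833333 → 17 → r, 0.1036/0.0416667 → 2 → c; chars rc.

KG40rc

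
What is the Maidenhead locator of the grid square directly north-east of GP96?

HP07

Longitude square 9; +1 → 10, wraps to 0, carry into field.
Longitude field G = 6; +1 → 7 = H.
Latitude square 6; +1 → 7.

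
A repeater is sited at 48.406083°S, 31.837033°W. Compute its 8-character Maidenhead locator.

HE41bo92

Shift to the Maidenhead origin (180°W, 90°S): lon 148.16297, lat 41.59392.
Field: 148.16297/20 → 7 → H, 41.59392/10 → 4 → E; chars HE.
Square: 8.16297/2 → 4, 1.59392/1 → 1; chars 41.
Subsquare: 0.16297/0.0833333 → 1 → b, 0.59392/0.0416667 → 14 → o; chars bo.
Extended square: 0.07963/0.00833333 → 9, 0.01058/0.00416667 → 2; chars 92.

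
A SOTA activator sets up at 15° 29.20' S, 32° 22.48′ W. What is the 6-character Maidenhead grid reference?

Offset from 180°W / 90°S: lon 147.6253°, lat 74.5133°.
Field (20°×10°, letters A–R): 147.6253/20 → 7 → H, 74.5133/10 → 7 → H; chars HH.
Square (2°×1°, digits 0–9): 7.6253/2 → 3, 4.5133/1 → 4; chars 34.
Subsquare (5′×2.5′, letters a–x): 1.6253/0.0833333 → 19 → t, 0.5133/0.0416667 → 12 → m; chars tm.

HH34tm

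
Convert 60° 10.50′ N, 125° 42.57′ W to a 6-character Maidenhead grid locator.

CP70de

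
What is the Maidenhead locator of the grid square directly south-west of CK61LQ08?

CK61kq97

Longitude extended square 0; −1 → -1, wraps to 9, carry into subsquare.
Longitude subsquare l = 11; −1 → 10 = k.
Latitude extended square 8; −1 → 7.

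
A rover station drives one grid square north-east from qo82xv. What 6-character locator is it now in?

QO92aw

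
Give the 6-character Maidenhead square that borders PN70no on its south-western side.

PN70mn

Longitude subsquare n = 13; −1 → 12 = m.
Latitude subsquare o = 14; −1 → 13 = n.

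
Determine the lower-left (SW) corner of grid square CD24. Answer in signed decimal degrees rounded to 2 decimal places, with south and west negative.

Field C=2, D=3: +2·20° lon, +3·10° lat → SW at lon -140°, lat -60°.
Square 2, 4: +2·2° lon, +4·1° lat → SW at lon -136°, lat -56°.
latitude -56.00, longitude -136.00.

-56.00, -136.00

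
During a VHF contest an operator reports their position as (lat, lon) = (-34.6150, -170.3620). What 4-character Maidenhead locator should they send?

Add 180° to longitude and 90° to latitude: 9.64, 55.38.
Field: lon ⌊9.64/20⌋ = 0 → A; lat ⌊55.38/10⌋ = 5 → F.
Square: lon ⌊9.64/2⌋ = 4; lat ⌊5.38/1⌋ = 5.

AF45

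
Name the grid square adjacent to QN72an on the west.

QN62xn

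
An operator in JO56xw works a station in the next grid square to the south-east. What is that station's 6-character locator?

Longitude subsquare x = 23; +1 → 24, wraps to 0 = a, carry into square.
Longitude square 5; +1 → 6.
Latitude subsquare w = 22; −1 → 21 = v.

JO66av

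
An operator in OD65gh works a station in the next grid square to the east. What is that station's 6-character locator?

OD65hh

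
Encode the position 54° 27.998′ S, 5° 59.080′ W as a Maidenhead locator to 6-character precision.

ID75am

Shift to the Maidenhead origin (180°W, 90°S): lon 174.0153, lat 35.5334.
Field (20°×10°, letters A–R): lon ⌊174.0153/20⌋ = 8 → I; lat ⌊35.5334/10⌋ = 3 → D.
Square (2°×1°, digits 0–9): lon ⌊14.0153/2⌋ = 7; lat ⌊5.5334/1⌋ = 5.
Subsquare (5′×2.5′, letters a–x): lon ⌊0.0153/0.0833333⌋ = 0 → a; lat ⌊0.5334/0.0416667⌋ = 12 → m.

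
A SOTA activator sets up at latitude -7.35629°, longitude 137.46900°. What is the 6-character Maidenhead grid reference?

PI82rp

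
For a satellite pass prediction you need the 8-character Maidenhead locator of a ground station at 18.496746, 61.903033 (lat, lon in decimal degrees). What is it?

MK08wl89

Shift to the Maidenhead origin (180°W, 90°S): lon 241.90303, lat 108.49675.
Field: 241.90303/20 → 12 → M, 108.49675/10 → 10 → K; chars MK.
Square: 1.90303/2 → 0, 8.49675/1 → 8; chars 08.
Subsquare: 1.90303/0.0833333 → 22 → w, 0.49675/0.0416667 → 11 → l; chars wl.
Extended square: 0.06970/0.00833333 → 8, 0.03841/0.00416667 → 9; chars 89.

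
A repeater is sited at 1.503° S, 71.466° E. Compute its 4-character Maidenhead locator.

MI58

Offset from 180°W / 90°S: lon 251.47°, lat 88.50°.
Field (20°×10°, letters A–R): lon ⌊251.47/20⌋ = 12 → M; lat ⌊88.50/10⌋ = 8 → I.
Square (2°×1°, digits 0–9): lon ⌊11.47/2⌋ = 5; lat ⌊8.50/1⌋ = 8.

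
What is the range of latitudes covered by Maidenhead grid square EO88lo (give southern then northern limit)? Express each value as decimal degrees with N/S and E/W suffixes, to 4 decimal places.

Field E=4, O=14: +4·20° lon, +14·10° lat → SW at lon -100°, lat 50°.
Square 8, 8: +8·2° lon, +8·1° lat → SW at lon -84°, lat 58°.
Subsquare l=11, o=14: +11·0.0833333° lon, +14·0.0416667° lat → SW at lon -83.0833°, lat 58.5833°.
Cell spans 0.0833333° lon × 0.0416667° lat.
south 58.5833° N, north 58.6250° N.

58.5833° N, 58.6250° N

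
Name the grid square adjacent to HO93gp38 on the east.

HO93gp48

Longitude extended square 3; +1 → 4.
The latitude characters are unchanged.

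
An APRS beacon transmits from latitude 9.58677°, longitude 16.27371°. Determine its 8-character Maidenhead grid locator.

JJ89do20

Add 180° to longitude and 90° to latitude: 196.27371, 99.58677.
Field: lon ⌊196.27371/20⌋ = 9 → J; lat ⌊99.58677/10⌋ = 9 → J.
Square: lon ⌊16.27371/2⌋ = 8; lat ⌊9.58677/1⌋ = 9.
Subsquare: lon ⌊0.27371/0.0833333⌋ = 3 → d; lat ⌊0.58677/0.0416667⌋ = 14 → o.
Extended square: lon ⌊0.02371/0.00833333⌋ = 2; lat ⌊0.00344/0.00416667⌋ = 0.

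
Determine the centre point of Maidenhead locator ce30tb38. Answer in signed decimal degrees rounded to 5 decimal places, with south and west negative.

-49.92292, -132.38750

Field C=2, E=4: +2·20° lon, +4·10° lat → SW at lon -140°, lat -50°.
Square 3, 0: +3·2° lon, +0·1° lat → SW at lon -134°, lat -50°.
Subsquare t=19, b=1: +19·0.0833333° lon, +1·0.0416667° lat → SW at lon -132.417°, lat -49.9583°.
Extended square 3, 8: +3·0.00833333° lon, +8·0.00416667° lat → SW at lon -132.392°, lat -49.925°.
Cell spans 0.00833333° lon × 0.00416667° lat. Centre is SW corner plus half of each.
latitude -49.92292, longitude -132.38750.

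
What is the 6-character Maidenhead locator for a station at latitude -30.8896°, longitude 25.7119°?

KF29uc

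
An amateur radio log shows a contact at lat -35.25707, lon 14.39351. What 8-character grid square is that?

JF74er78

Offset from 180°W / 90°S: lon 194.39351°, lat 54.74293°.
Field: lon ⌊194.39351/20⌋ = 9 → J; lat ⌊54.74293/10⌋ = 5 → F.
Square: lon ⌊14.39351/2⌋ = 7; lat ⌊4.74293/1⌋ = 4.
Subsquare: lon ⌊0.39351/0.0833333⌋ = 4 → e; lat ⌊0.74293/0.0416667⌋ = 17 → r.
Extended square: lon ⌊0.06018/0.00833333⌋ = 7; lat ⌊0.03460/0.00416667⌋ = 8.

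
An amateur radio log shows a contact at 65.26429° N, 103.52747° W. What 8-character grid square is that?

DP85fg63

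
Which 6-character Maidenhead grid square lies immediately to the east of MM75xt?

MM85at

Longitude subsquare x = 23; +1 → 24, wraps to 0 = a, carry into square.
Longitude square 7; +1 → 8.
The latitude characters are unchanged.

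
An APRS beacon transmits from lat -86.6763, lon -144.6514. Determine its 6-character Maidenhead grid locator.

Add 180° to longitude and 90° to latitude: 35.3486, 3.3237.
Field: 35.3486/20 → 1 → B, 3.3237/10 → 0 → A; chars BA.
Square: 15.3486/2 → 7, 3.3237/1 → 3; chars 73.
Subsquare: 1.3486/0.0833333 → 16 → q, 0.3237/0.0416667 → 7 → h; chars qh.

BA73qh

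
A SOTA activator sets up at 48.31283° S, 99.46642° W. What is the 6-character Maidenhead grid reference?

Shift to the Maidenhead origin (180°W, 90°S): lon 80.5336, lat 41.6872.
Field (20°×10°, letters A–R): lon ⌊80.5336/20⌋ = 4 → E; lat ⌊41.6872/10⌋ = 4 → E.
Square (2°×1°, digits 0–9): lon ⌊0.5336/2⌋ = 0; lat ⌊1.6872/1⌋ = 1.
Subsquare (5′×2.5′, letters a–x): lon ⌊0.5336/0.0833333⌋ = 6 → g; lat ⌊0.6872/0.0416667⌋ = 16 → q.

EE01gq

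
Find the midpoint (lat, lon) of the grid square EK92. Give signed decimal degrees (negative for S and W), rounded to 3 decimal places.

12.500, -81.000

Field E=4, K=10: +4·20° lon, +10·10° lat → SW at lon -100°, lat 10°.
Square 9, 2: +9·2° lon, +2·1° lat → SW at lon -82°, lat 12°.
Cell spans 2° lon × 1° lat. Centre is SW corner plus half of each.
latitude 12.500, longitude -81.000.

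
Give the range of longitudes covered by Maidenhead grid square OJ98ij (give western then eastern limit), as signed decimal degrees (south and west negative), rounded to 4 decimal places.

118.6667, 118.7500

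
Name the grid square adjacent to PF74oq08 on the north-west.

PF74nq99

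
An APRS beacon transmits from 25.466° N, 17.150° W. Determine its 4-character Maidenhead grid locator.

Add 180° to longitude and 90° to latitude: 162.85, 115.47.
Field: lon ⌊162.85/20⌋ = 8 → I; lat ⌊115.47/10⌋ = 11 → L.
Square: lon ⌊2.85/2⌋ = 1; lat ⌊5.47/1⌋ = 5.

IL15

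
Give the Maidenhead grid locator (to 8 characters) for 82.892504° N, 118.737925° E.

OR92iv84

Shift to the Maidenhead origin (180°W, 90°S): lon 298.73793, lat 172.89250.
Field: 298.73793/20 → 14 → O, 172.89250/10 → 17 → R; chars OR.
Square: 18.73793/2 → 9, 2.89250/1 → 2; chars 92.
Subsquare: 0.73793/0.0833333 → 8 → i, 0.89250/0.0416667 → 21 → v; chars iv.
Extended square: 0.07126/0.00833333 → 8, 0.01750/0.00416667 → 4; chars 84.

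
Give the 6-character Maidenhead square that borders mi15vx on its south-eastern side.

MI15ww

Longitude subsquare v = 21; +1 → 22 = w.
Latitude subsquare x = 23; −1 → 22 = w.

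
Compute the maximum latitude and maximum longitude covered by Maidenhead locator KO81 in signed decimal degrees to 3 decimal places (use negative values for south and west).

52.000, 38.000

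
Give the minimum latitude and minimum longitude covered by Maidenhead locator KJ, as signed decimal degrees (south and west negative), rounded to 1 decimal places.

0.0, 20.0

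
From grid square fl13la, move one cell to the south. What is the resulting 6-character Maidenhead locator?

FL12lx

Latitude subsquare a = 0; −1 → -1, wraps to 23 = x, carry into square.
Latitude square 3; −1 → 2.
The longitude characters are unchanged.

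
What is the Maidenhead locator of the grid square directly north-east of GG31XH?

Longitude subsquare x = 23; +1 → 24, wraps to 0 = a, carry into square.
Longitude square 3; +1 → 4.
Latitude subsquare h = 7; +1 → 8 = i.

GG41ai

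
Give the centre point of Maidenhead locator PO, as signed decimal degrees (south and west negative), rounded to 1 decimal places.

55.0, 130.0

Field P=15, O=14: +15·20° lon, +14·10° lat → SW at lon 120°, lat 50°.
Cell spans 20° lon × 10° lat. Centre is SW corner plus half of each.
latitude 55.0, longitude 130.0.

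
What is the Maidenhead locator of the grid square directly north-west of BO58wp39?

Longitude extended square 3; −1 → 2.
Latitude extended square 9; +1 → 10, wraps to 0, carry into subsquare.
Latitude subsquare p = 15; +1 → 16 = q.

BO58wq20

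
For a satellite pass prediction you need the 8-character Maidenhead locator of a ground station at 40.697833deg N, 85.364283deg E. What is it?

NN20qq37

Shift to the Maidenhead origin (180°W, 90°S): lon 265.36428, lat 130.69783.
Field: 265.36428/20 → 13 → N, 130.69783/10 → 13 → N; chars NN.
Square: 5.36428/2 → 2, 0.69783/1 → 0; chars 20.
Subsquare: 1.36428/0.0833333 → 16 → q, 0.69783/0.0416667 → 16 → q; chars qq.
Extended square: 0.03095/0.00833333 → 3, 0.03117/0.00416667 → 7; chars 37.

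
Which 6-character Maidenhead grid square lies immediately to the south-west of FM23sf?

Longitude subsquare s = 18; −1 → 17 = r.
Latitude subsquare f = 5; −1 → 4 = e.

FM23re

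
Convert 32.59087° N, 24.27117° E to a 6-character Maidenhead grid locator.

KM22do

Offset from 180°W / 90°S: lon 204.2712°, lat 122.5909°.
Field: lon ⌊204.2712/20⌋ = 10 → K; lat ⌊122.5909/10⌋ = 12 → M.
Square: lon ⌊4.2712/2⌋ = 2; lat ⌊2.5909/1⌋ = 2.
Subsquare: lon ⌊0.2712/0.0833333⌋ = 3 → d; lat ⌊0.5909/0.0416667⌋ = 14 → o.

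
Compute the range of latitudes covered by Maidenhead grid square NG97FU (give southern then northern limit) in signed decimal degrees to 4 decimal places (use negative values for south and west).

Field N=13, G=6: +13·20° lon, +6·10° lat → SW at lon 80°, lat -30°.
Square 9, 7: +9·2° lon, +7·1° lat → SW at lon 98°, lat -23°.
Subsquare f=5, u=20: +5·0.0833333° lon, +20·0.0416667° lat → SW at lon 98.4167°, lat -22.1667°.
Cell spans 0.0833333° lon × 0.0416667° lat.
south -22.1667, north -22.1250.

-22.1667, -22.1250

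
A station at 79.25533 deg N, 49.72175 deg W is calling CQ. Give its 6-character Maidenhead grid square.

Shift to the Maidenhead origin (180°W, 90°S): lon 130.2783, lat 169.2553.
Field (20°×10°, letters A–R): 130.2783/20 → 6 → G, 169.2553/10 → 16 → Q; chars GQ.
Square (2°×1°, digits 0–9): 10.2783/2 → 5, 9.2553/1 → 9; chars 59.
Subsquare (5′×2.5′, letters a–x): 0.2783/0.0833333 → 3 → d, 0.2553/0.0416667 → 6 → g; chars dg.

GQ59dg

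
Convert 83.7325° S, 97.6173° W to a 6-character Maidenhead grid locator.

EA16eg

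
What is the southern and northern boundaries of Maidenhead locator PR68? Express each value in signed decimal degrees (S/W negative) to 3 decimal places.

88.000, 89.000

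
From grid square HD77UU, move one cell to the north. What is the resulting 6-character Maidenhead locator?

HD77uv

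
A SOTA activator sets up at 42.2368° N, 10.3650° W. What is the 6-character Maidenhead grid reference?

IN42tf

Add 180° to longitude and 90° to latitude: 169.6350, 132.2368.
Field: lon ⌊169.6350/20⌋ = 8 → I; lat ⌊132.2368/10⌋ = 13 → N.
Square: lon ⌊9.6350/2⌋ = 4; lat ⌊2.2368/1⌋ = 2.
Subsquare: lon ⌊1.6350/0.0833333⌋ = 19 → t; lat ⌊0.2368/0.0416667⌋ = 5 → f.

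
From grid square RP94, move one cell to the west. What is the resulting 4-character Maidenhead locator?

RP84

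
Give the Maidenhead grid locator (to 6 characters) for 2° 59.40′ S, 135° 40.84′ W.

Offset from 180°W / 90°S: lon 44.3193°, lat 87.0100°.
Field: 44.3193/20 → 2 → C, 87.0100/10 → 8 → I; chars CI.
Square: 4.3193/2 → 2, 7.0100/1 → 7; chars 27.
Subsquare: 0.3193/0.0833333 → 3 → d, 0.0100/0.0416667 → 0 → a; chars da.

CI27da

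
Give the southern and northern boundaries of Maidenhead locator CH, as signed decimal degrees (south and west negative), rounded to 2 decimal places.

-20.00, -10.00

Field C=2, H=7: +2·20° lon, +7·10° lat → SW at lon -140°, lat -20°.
Cell spans 20° lon × 10° lat.
south -20.00, north -10.00.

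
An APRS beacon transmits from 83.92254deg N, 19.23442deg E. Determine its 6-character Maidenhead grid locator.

JR93ow

Shift to the Maidenhead origin (180°W, 90°S): lon 199.2344, lat 173.9225.
Field: 199.2344/20 → 9 → J, 173.9225/10 → 17 → R; chars JR.
Square: 19.2344/2 → 9, 3.9225/1 → 3; chars 93.
Subsquare: 1.2344/0.0833333 → 14 → o, 0.9225/0.0416667 → 22 → w; chars ow.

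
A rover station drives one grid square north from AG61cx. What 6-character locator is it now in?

Latitude subsquare x = 23; +1 → 24, wraps to 0 = a, carry into square.
Latitude square 1; +1 → 2.
The longitude characters are unchanged.

AG62ca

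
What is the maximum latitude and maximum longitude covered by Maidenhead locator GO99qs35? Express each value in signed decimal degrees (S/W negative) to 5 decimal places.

Field G=6, O=14: +6·20° lon, +14·10° lat → SW at lon -60°, lat 50°.
Square 9, 9: +9·2° lon, +9·1° lat → SW at lon -42°, lat 59°.
Subsquare q=16, s=18: +16·0.0833333° lon, +18·0.0416667° lat → SW at lon -40.6667°, lat 59.75°.
Extended square 3, 5: +3·0.00833333° lon, +5·0.00416667° lat → SW at lon -40.6417°, lat 59.7708°.
Cell spans 0.00833333° lon × 0.00416667° lat. NE corner is SW corner plus one full cell.
latitude 59.77500, longitude -40.63333.

59.77500, -40.63333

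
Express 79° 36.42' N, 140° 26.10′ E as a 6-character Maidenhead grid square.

Shift to the Maidenhead origin (180°W, 90°S): lon 320.4350, lat 169.6070.
Field: lon ⌊320.4350/20⌋ = 16 → Q; lat ⌊169.6070/10⌋ = 16 → Q.
Square: lon ⌊0.4350/2⌋ = 0; lat ⌊9.6070/1⌋ = 9.
Subsquare: lon ⌊0.4350/0.0833333⌋ = 5 → f; lat ⌊0.6070/0.0416667⌋ = 14 → o.

QQ09fo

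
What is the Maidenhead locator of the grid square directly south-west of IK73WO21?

IK73wo10

Longitude extended square 2; −1 → 1.
Latitude extended square 1; −1 → 0.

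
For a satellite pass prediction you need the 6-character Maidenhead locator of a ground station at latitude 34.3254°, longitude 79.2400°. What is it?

MM94oh

Offset from 180°W / 90°S: lon 259.2400°, lat 124.3254°.
Field: 259.2400/20 → 12 → M, 124.3254/10 → 12 → M; chars MM.
Square: 19.2400/2 → 9, 4.3254/1 → 4; chars 94.
Subsquare: 1.2400/0.0833333 → 14 → o, 0.3254/0.0416667 → 7 → h; chars oh.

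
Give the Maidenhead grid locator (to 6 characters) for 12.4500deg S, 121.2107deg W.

CH97jn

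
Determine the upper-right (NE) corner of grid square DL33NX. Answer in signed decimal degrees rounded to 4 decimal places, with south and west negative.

Field D=3, L=11: +3·20° lon, +11·10° lat → SW at lon -120°, lat 20°.
Square 3, 3: +3·2° lon, +3·1° lat → SW at lon -114°, lat 23°.
Subsquare n=13, x=23: +13·0.0833333° lon, +23·0.0416667° lat → SW at lon -112.917°, lat 23.9583°.
Cell spans 0.0833333° lon × 0.0416667° lat. NE corner is SW corner plus one full cell.
latitude 24.0000, longitude -112.8333.

24.0000, -112.8333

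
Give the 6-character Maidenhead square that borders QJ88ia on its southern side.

QJ87ix

Latitude subsquare a = 0; −1 → -1, wraps to 23 = x, carry into square.
Latitude square 8; −1 → 7.
The longitude characters are unchanged.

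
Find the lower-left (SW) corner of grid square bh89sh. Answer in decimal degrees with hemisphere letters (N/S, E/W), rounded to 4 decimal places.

Field B=1, H=7: +1·20° lon, +7·10° lat → SW at lon -160°, lat -20°.
Square 8, 9: +8·2° lon, +9·1° lat → SW at lon -144°, lat -11°.
Subsquare s=18, h=7: +18·0.0833333° lon, +7·0.0416667° lat → SW at lon -142.5°, lat -10.7083°.
latitude 10.7083° S, longitude 142.5000° W.

10.7083° S, 142.5000° W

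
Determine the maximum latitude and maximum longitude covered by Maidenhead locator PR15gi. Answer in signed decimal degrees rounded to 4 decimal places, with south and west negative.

85.3750, 122.5833

Field P=15, R=17: +15·20° lon, +17·10° lat → SW at lon 120°, lat 80°.
Square 1, 5: +1·2° lon, +5·1° lat → SW at lon 122°, lat 85°.
Subsquare g=6, i=8: +6·0.0833333° lon, +8·0.0416667° lat → SW at lon 122.5°, lat 85.3333°.
Cell spans 0.0833333° lon × 0.0416667° lat. NE corner is SW corner plus one full cell.
latitude 85.3750, longitude 122.5833.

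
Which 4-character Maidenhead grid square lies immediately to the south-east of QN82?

Longitude square 8; +1 → 9.
Latitude square 2; −1 → 1.

QN91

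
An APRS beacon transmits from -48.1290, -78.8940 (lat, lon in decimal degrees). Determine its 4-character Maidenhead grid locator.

FE01

Shift to the Maidenhead origin (180°W, 90°S): lon 101.11, lat 41.87.
Field (20°×10°, letters A–R): lon ⌊101.11/20⌋ = 5 → F; lat ⌊41.87/10⌋ = 4 → E.
Square (2°×1°, digits 0–9): lon ⌊1.11/2⌋ = 0; lat ⌊1.87/1⌋ = 1.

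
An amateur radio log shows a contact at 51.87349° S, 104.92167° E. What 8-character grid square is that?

Offset from 180°W / 90°S: lon 284.92167°, lat 38.12651°.
Field: lon ⌊284.92167/20⌋ = 14 → O; lat ⌊38.12651/10⌋ = 3 → D.
Square: lon ⌊4.92167/2⌋ = 2; lat ⌊8.12651/1⌋ = 8.
Subsquare: lon ⌊0.92167/0.0833333⌋ = 11 → l; lat ⌊0.12651/0.0416667⌋ = 3 → d.
Extended square: lon ⌊0.00500/0.00833333⌋ = 0; lat ⌊0.00151/0.00416667⌋ = 0.

OD28ld00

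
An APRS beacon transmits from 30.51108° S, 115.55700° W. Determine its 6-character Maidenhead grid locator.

Shift to the Maidenhead origin (180°W, 90°S): lon 64.4430, lat 59.4889.
Field (20°×10°, letters A–R): lon ⌊64.4430/20⌋ = 3 → D; lat ⌊59.4889/10⌋ = 5 → F.
Square (2°×1°, digits 0–9): lon ⌊4.4430/2⌋ = 2; lat ⌊9.4889/1⌋ = 9.
Subsquare (5′×2.5′, letters a–x): lon ⌊0.4430/0.0833333⌋ = 5 → f; lat ⌊0.4889/0.0416667⌋ = 11 → l.

DF29fl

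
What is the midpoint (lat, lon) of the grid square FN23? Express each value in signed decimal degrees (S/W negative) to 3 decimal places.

Field F=5, N=13: +5·20° lon, +13·10° lat → SW at lon -80°, lat 40°.
Square 2, 3: +2·2° lon, +3·1° lat → SW at lon -76°, lat 43°.
Cell spans 2° lon × 1° lat. Centre is SW corner plus half of each.
latitude 43.500, longitude -75.000.

43.500, -75.000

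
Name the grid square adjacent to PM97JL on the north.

PM97jm

Latitude subsquare l = 11; +1 → 12 = m.
The longitude characters are unchanged.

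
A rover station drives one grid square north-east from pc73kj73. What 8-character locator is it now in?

Longitude extended square 7; +1 → 8.
Latitude extended square 3; +1 → 4.

PC73kj84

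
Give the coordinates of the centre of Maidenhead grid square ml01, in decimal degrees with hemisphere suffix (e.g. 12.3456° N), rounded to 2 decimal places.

21.50° N, 61.00° E

Field M=12, L=11: +12·20° lon, +11·10° lat → SW at lon 60°, lat 20°.
Square 0, 1: +0·2° lon, +1·1° lat → SW at lon 60°, lat 21°.
Cell spans 2° lon × 1° lat. Centre is SW corner plus half of each.
latitude 21.50° N, longitude 61.00° E.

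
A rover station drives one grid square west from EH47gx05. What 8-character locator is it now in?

EH47fx95

Longitude extended square 0; −1 → -1, wraps to 9, carry into subsquare.
Longitude subsquare g = 6; −1 → 5 = f.
The latitude characters are unchanged.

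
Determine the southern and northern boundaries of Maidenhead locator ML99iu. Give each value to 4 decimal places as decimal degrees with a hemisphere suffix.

29.8333° N, 29.8750° N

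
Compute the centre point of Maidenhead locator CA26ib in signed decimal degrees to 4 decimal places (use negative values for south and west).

-83.9375, -135.2917

Field C=2, A=0: +2·20° lon, +0·10° lat → SW at lon -140°, lat -90°.
Square 2, 6: +2·2° lon, +6·1° lat → SW at lon -136°, lat -84°.
Subsquare i=8, b=1: +8·0.0833333° lon, +1·0.0416667° lat → SW at lon -135.333°, lat -83.9583°.
Cell spans 0.0833333° lon × 0.0416667° lat. Centre is SW corner plus half of each.
latitude -83.9375, longitude -135.2917.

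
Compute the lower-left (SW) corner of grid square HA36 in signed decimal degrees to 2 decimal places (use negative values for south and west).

-84.00, -34.00

Field H=7, A=0: +7·20° lon, +0·10° lat → SW at lon -40°, lat -90°.
Square 3, 6: +3·2° lon, +6·1° lat → SW at lon -34°, lat -84°.
latitude -84.00, longitude -34.00.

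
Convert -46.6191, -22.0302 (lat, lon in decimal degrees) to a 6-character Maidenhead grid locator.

HE83xj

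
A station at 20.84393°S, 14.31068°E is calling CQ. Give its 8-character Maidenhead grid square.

JG79dd77

Add 180° to longitude and 90° to latitude: 194.31068, 69.15607.
Field: lon ⌊194.31068/20⌋ = 9 → J; lat ⌊69.15607/10⌋ = 6 → G.
Square: lon ⌊14.31068/2⌋ = 7; lat ⌊9.15607/1⌋ = 9.
Subsquare: lon ⌊0.31068/0.0833333⌋ = 3 → d; lat ⌊0.15607/0.0416667⌋ = 3 → d.
Extended square: lon ⌊0.06068/0.00833333⌋ = 7; lat ⌊0.03107/0.00416667⌋ = 7.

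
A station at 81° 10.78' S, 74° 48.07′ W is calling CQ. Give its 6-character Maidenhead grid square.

FA28ot

Offset from 180°W / 90°S: lon 105.1988°, lat 8.8203°.
Field: lon ⌊105.1988/20⌋ = 5 → F; lat ⌊8.8203/10⌋ = 0 → A.
Square: lon ⌊5.1988/2⌋ = 2; lat ⌊8.8203/1⌋ = 8.
Subsquare: lon ⌊1.1988/0.0833333⌋ = 14 → o; lat ⌊0.8203/0.0416667⌋ = 19 → t.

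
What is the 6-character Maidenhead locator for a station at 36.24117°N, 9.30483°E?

Add 180° to longitude and 90° to latitude: 189.3048, 126.2412.
Field: 189.3048/20 → 9 → J, 126.2412/10 → 12 → M; chars JM.
Square: 9.3048/2 → 4, 6.2412/1 → 6; chars 46.
Subsquare: 1.3048/0.0833333 → 15 → p, 0.2412/0.0416667 → 5 → f; chars pf.

JM46pf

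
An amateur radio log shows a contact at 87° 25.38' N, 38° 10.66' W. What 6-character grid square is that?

Add 180° to longitude and 90° to latitude: 141.8223, 177.4230.
Field: lon ⌊141.8223/20⌋ = 7 → H; lat ⌊177.4230/10⌋ = 17 → R.
Square: lon ⌊1.8223/2⌋ = 0; lat ⌊7.4230/1⌋ = 7.
Subsquare: lon ⌊1.8223/0.0833333⌋ = 21 → v; lat ⌊0.4230/0.0416667⌋ = 10 → k.

HR07vk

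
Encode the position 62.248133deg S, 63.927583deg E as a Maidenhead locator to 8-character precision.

MC17xs10

Offset from 180°W / 90°S: lon 243.92758°, lat 27.75187°.
Field: lon ⌊243.92758/20⌋ = 12 → M; lat ⌊27.75187/10⌋ = 2 → C.
Square: lon ⌊3.92758/2⌋ = 1; lat ⌊7.75187/1⌋ = 7.
Subsquare: lon ⌊1.92758/0.0833333⌋ = 23 → x; lat ⌊0.75187/0.0416667⌋ = 18 → s.
Extended square: lon ⌊0.01092/0.00833333⌋ = 1; lat ⌊0.00187/0.00416667⌋ = 0.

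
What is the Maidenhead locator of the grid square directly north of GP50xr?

GP50xs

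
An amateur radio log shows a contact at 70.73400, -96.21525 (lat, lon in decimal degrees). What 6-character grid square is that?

EQ10vr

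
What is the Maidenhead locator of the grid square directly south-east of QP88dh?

QP88eg

Longitude subsquare d = 3; +1 → 4 = e.
Latitude subsquare h = 7; −1 → 6 = g.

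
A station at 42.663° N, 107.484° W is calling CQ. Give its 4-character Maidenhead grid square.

DN62

Offset from 180°W / 90°S: lon 72.52°, lat 132.66°.
Field: 72.52/20 → 3 → D, 132.66/10 → 13 → N; chars DN.
Square: 12.52/2 → 6, 2.66/1 → 2; chars 62.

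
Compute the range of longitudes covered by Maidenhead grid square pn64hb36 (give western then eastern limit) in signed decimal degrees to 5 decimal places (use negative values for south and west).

132.60833, 132.61667

Field P=15, N=13: +15·20° lon, +13·10° lat → SW at lon 120°, lat 40°.
Square 6, 4: +6·2° lon, +4·1° lat → SW at lon 132°, lat 44°.
Subsquare h=7, b=1: +7·0.0833333° lon, +1·0.0416667° lat → SW at lon 132.583°, lat 44.0417°.
Extended square 3, 6: +3·0.00833333° lon, +6·0.00416667° lat → SW at lon 132.608°, lat 44.0667°.
Cell spans 0.00833333° lon × 0.00416667° lat.
west 132.60833, east 132.61667.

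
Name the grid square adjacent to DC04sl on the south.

Latitude subsquare l = 11; −1 → 10 = k.
The longitude characters are unchanged.

DC04sk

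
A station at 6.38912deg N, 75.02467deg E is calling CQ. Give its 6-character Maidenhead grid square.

Shift to the Maidenhead origin (180°W, 90°S): lon 255.0247, lat 96.3891.
Field: 255.0247/20 → 12 → M, 96.3891/10 → 9 → J; chars MJ.
Square: 15.0247/2 → 7, 6.3891/1 → 6; chars 76.
Subsquare: 1.0247/0.0833333 → 12 → m, 0.3891/0.0416667 → 9 → j; chars mj.

MJ76mj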